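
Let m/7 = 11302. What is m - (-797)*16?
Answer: 91866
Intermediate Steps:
m = 79114 (m = 7*11302 = 79114)
m - (-797)*16 = 79114 - (-797)*16 = 79114 - 1*(-12752) = 79114 + 12752 = 91866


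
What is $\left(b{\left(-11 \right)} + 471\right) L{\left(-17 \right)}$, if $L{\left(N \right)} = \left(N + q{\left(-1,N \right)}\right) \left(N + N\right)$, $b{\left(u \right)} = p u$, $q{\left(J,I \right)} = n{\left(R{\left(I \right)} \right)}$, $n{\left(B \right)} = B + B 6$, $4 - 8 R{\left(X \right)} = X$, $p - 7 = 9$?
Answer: $- \frac{55165}{4} \approx -13791.0$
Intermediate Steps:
$p = 16$ ($p = 7 + 9 = 16$)
$R{\left(X \right)} = \frac{1}{2} - \frac{X}{8}$
$n{\left(B \right)} = 7 B$ ($n{\left(B \right)} = B + 6 B = 7 B$)
$q{\left(J,I \right)} = \frac{7}{2} - \frac{7 I}{8}$ ($q{\left(J,I \right)} = 7 \left(\frac{1}{2} - \frac{I}{8}\right) = \frac{7}{2} - \frac{7 I}{8}$)
$b{\left(u \right)} = 16 u$
$L{\left(N \right)} = 2 N \left(\frac{7}{2} + \frac{N}{8}\right)$ ($L{\left(N \right)} = \left(N - \left(- \frac{7}{2} + \frac{7 N}{8}\right)\right) \left(N + N\right) = \left(\frac{7}{2} + \frac{N}{8}\right) 2 N = 2 N \left(\frac{7}{2} + \frac{N}{8}\right)$)
$\left(b{\left(-11 \right)} + 471\right) L{\left(-17 \right)} = \left(16 \left(-11\right) + 471\right) \frac{1}{4} \left(-17\right) \left(28 - 17\right) = \left(-176 + 471\right) \frac{1}{4} \left(-17\right) 11 = 295 \left(- \frac{187}{4}\right) = - \frac{55165}{4}$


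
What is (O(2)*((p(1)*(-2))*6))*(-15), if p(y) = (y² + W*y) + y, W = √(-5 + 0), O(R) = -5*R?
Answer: -3600 - 1800*I*√5 ≈ -3600.0 - 4024.9*I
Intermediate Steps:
W = I*√5 (W = √(-5) = I*√5 ≈ 2.2361*I)
p(y) = y + y² + I*y*√5 (p(y) = (y² + (I*√5)*y) + y = (y² + I*y*√5) + y = y + y² + I*y*√5)
(O(2)*((p(1)*(-2))*6))*(-15) = ((-5*2)*(((1*(1 + 1 + I*√5))*(-2))*6))*(-15) = -10*(1*(2 + I*√5))*(-2)*6*(-15) = -10*(2 + I*√5)*(-2)*6*(-15) = -10*(-4 - 2*I*√5)*6*(-15) = -10*(-24 - 12*I*√5)*(-15) = (240 + 120*I*√5)*(-15) = -3600 - 1800*I*√5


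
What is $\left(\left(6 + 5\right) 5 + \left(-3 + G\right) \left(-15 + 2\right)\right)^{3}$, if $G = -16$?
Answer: $27543608$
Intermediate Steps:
$\left(\left(6 + 5\right) 5 + \left(-3 + G\right) \left(-15 + 2\right)\right)^{3} = \left(\left(6 + 5\right) 5 + \left(-3 - 16\right) \left(-15 + 2\right)\right)^{3} = \left(11 \cdot 5 - -247\right)^{3} = \left(55 + 247\right)^{3} = 302^{3} = 27543608$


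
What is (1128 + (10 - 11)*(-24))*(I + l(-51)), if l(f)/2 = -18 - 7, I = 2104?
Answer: 2366208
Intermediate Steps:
l(f) = -50 (l(f) = 2*(-18 - 7) = 2*(-25) = -50)
(1128 + (10 - 11)*(-24))*(I + l(-51)) = (1128 + (10 - 11)*(-24))*(2104 - 50) = (1128 - 1*(-24))*2054 = (1128 + 24)*2054 = 1152*2054 = 2366208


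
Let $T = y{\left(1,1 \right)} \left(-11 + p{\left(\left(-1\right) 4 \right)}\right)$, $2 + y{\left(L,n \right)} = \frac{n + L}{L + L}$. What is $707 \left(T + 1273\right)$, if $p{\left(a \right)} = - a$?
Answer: $904960$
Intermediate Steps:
$y{\left(L,n \right)} = -2 + \frac{L + n}{2 L}$ ($y{\left(L,n \right)} = -2 + \frac{n + L}{L + L} = -2 + \frac{L + n}{2 L}$)
$T = 7$ ($T = \frac{1 - 3}{2 \cdot 1} \left(-11 - \left(-1\right) 4\right) = \frac{1}{2} \cdot 1 \left(1 - 3\right) \left(-11 - -4\right) = \frac{1}{2} \cdot 1 \left(-2\right) \left(-11 + 4\right) = \left(-1\right) \left(-7\right) = 7$)
$707 \left(T + 1273\right) = 707 \left(7 + 1273\right) = 707 \cdot 1280 = 904960$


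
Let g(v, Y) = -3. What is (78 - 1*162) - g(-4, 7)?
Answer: -81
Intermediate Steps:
(78 - 1*162) - g(-4, 7) = (78 - 1*162) - 1*(-3) = (78 - 162) + 3 = -84 + 3 = -81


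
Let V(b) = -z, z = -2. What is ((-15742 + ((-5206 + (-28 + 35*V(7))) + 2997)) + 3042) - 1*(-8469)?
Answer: -6398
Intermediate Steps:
V(b) = 2 (V(b) = -1*(-2) = 2)
((-15742 + ((-5206 + (-28 + 35*V(7))) + 2997)) + 3042) - 1*(-8469) = ((-15742 + ((-5206 + (-28 + 35*2)) + 2997)) + 3042) - 1*(-8469) = ((-15742 + ((-5206 + (-28 + 70)) + 2997)) + 3042) + 8469 = ((-15742 + ((-5206 + 42) + 2997)) + 3042) + 8469 = ((-15742 + (-5164 + 2997)) + 3042) + 8469 = ((-15742 - 2167) + 3042) + 8469 = (-17909 + 3042) + 8469 = -14867 + 8469 = -6398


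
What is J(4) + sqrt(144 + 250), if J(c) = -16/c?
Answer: -4 + sqrt(394) ≈ 15.849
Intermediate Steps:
J(4) + sqrt(144 + 250) = -16/4 + sqrt(144 + 250) = -16*1/4 + sqrt(394) = -4 + sqrt(394)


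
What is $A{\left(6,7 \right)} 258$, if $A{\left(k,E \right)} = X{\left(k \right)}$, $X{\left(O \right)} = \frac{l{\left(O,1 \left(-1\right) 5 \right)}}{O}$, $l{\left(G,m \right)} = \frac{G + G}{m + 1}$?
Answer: $-129$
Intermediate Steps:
$l{\left(G,m \right)} = \frac{2 G}{1 + m}$
$X{\left(O \right)} = - \frac{1}{2}$ ($X{\left(O \right)} = \frac{2 O \frac{1}{1 + 1 \left(-1\right) 5}}{O} = \frac{2 O \frac{1}{1 - 5}}{O} = \frac{2 O \frac{1}{-4}}{O} = \frac{2 O \left(- \frac{1}{4}\right)}{O} = \frac{\left(- \frac{1}{2}\right) O}{O} = - \frac{1}{2}$)
$A{\left(k,E \right)} = - \frac{1}{2}$
$A{\left(6,7 \right)} 258 = \left(- \frac{1}{2}\right) 258 = -129$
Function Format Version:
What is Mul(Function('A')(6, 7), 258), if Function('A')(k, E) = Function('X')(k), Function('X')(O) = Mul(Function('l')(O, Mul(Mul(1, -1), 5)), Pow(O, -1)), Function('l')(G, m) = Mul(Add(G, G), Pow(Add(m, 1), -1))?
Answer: -129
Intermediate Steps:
Function('l')(G, m) = Mul(2, G, Pow(Add(1, m), -1)) (Function('l')(G, m) = Mul(Mul(2, G), Pow(Add(1, m), -1)) = Mul(2, G, Pow(Add(1, m), -1)))
Function('X')(O) = Rational(-1, 2) (Function('X')(O) = Mul(Mul(2, O, Pow(Add(1, Mul(Mul(1, -1), 5)), -1)), Pow(O, -1)) = Mul(Mul(2, O, Pow(Add(1, Mul(-1, 5)), -1)), Pow(O, -1)) = Mul(Mul(2, O, Pow(Add(1, -5), -1)), Pow(O, -1)) = Mul(Mul(2, O, Pow(-4, -1)), Pow(O, -1)) = Mul(Mul(2, O, Rational(-1, 4)), Pow(O, -1)) = Mul(Mul(Rational(-1, 2), O), Pow(O, -1)) = Rational(-1, 2))
Function('A')(k, E) = Rational(-1, 2)
Mul(Function('A')(6, 7), 258) = Mul(Rational(-1, 2), 258) = -129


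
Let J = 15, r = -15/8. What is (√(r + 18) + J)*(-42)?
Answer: -630 - 21*√258/2 ≈ -798.66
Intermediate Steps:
r = -15/8 (r = -15*⅛ = -15/8 ≈ -1.8750)
(√(r + 18) + J)*(-42) = (√(-15/8 + 18) + 15)*(-42) = (√(129/8) + 15)*(-42) = (√258/4 + 15)*(-42) = (15 + √258/4)*(-42) = -630 - 21*√258/2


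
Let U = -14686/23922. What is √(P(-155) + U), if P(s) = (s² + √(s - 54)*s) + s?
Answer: √(379431795183 - 2463906195*I*√209)/3987 ≈ 154.67 - 7.244*I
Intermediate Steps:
U = -7343/11961 (U = -14686*1/23922 = -7343/11961 ≈ -0.61391)
P(s) = s + s² + s*√(-54 + s) (P(s) = (s² + √(-54 + s)*s) + s = (s² + s*√(-54 + s)) + s = s + s² + s*√(-54 + s))
√(P(-155) + U) = √(-155*(1 - 155 + √(-54 - 155)) - 7343/11961) = √(-155*(1 - 155 + √(-209)) - 7343/11961) = √(-155*(1 - 155 + I*√209) - 7343/11961) = √(-155*(-154 + I*√209) - 7343/11961) = √((23870 - 155*I*√209) - 7343/11961) = √(285501727/11961 - 155*I*√209)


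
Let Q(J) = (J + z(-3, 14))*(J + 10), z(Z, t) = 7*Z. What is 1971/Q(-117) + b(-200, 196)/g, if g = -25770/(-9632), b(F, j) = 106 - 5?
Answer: 2402604997/63419970 ≈ 37.884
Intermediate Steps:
b(F, j) = 101
Q(J) = (-21 + J)*(10 + J) (Q(J) = (J + 7*(-3))*(J + 10) = (J - 21)*(10 + J) = (-21 + J)*(10 + J))
g = 12885/4816 (g = -25770*(-1/9632) = 12885/4816 ≈ 2.6755)
1971/Q(-117) + b(-200, 196)/g = 1971/(-210 + (-117)² - 11*(-117)) + 101/(12885/4816) = 1971/(-210 + 13689 + 1287) + 101*(4816/12885) = 1971/14766 + 486416/12885 = 1971*(1/14766) + 486416/12885 = 657/4922 + 486416/12885 = 2402604997/63419970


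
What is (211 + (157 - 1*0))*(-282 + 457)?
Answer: 64400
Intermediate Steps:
(211 + (157 - 1*0))*(-282 + 457) = (211 + (157 + 0))*175 = (211 + 157)*175 = 368*175 = 64400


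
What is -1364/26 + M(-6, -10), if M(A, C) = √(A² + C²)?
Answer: -682/13 + 2*√34 ≈ -40.800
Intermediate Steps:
-1364/26 + M(-6, -10) = -1364/26 + √((-6)² + (-10)²) = -1364/26 + √(36 + 100) = -44*31/26 + √136 = -682/13 + 2*√34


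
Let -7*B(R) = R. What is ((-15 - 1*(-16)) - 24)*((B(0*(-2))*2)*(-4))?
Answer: 0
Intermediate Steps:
B(R) = -R/7
((-15 - 1*(-16)) - 24)*((B(0*(-2))*2)*(-4)) = ((-15 - 1*(-16)) - 24)*((-0*(-2)*2)*(-4)) = ((-15 + 16) - 24)*((-⅐*0*2)*(-4)) = (1 - 24)*((0*2)*(-4)) = -0*(-4) = -23*0 = 0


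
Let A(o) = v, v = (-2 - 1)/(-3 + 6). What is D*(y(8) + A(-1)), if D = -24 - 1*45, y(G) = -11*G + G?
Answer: 5589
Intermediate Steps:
v = -1 (v = -3/3 = -3*⅓ = -1)
A(o) = -1
y(G) = -10*G
D = -69 (D = -24 - 45 = -69)
D*(y(8) + A(-1)) = -69*(-10*8 - 1) = -69*(-80 - 1) = -69*(-81) = 5589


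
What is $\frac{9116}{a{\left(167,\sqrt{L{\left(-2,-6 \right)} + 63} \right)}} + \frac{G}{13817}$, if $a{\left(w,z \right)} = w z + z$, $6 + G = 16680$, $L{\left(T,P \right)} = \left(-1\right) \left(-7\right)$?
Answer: $\frac{16674}{13817} + \frac{2279 \sqrt{70}}{2940} \approx 7.6923$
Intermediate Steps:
$L{\left(T,P \right)} = 7$
$G = 16674$ ($G = -6 + 16680 = 16674$)
$a{\left(w,z \right)} = z + w z$
$\frac{9116}{a{\left(167,\sqrt{L{\left(-2,-6 \right)} + 63} \right)}} + \frac{G}{13817} = \frac{9116}{\sqrt{7 + 63} \left(1 + 167\right)} + \frac{16674}{13817} = \frac{9116}{\sqrt{70} \cdot 168} + 16674 \cdot \frac{1}{13817} = \frac{9116}{168 \sqrt{70}} + \frac{16674}{13817} = 9116 \frac{\sqrt{70}}{11760} + \frac{16674}{13817} = \frac{2279 \sqrt{70}}{2940} + \frac{16674}{13817} = \frac{16674}{13817} + \frac{2279 \sqrt{70}}{2940}$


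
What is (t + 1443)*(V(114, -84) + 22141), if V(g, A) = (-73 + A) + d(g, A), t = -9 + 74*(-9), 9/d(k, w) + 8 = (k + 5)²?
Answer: 238955182848/14153 ≈ 1.6884e+7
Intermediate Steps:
d(k, w) = 9/(-8 + (5 + k)²) (d(k, w) = 9/(-8 + (k + 5)²) = 9/(-8 + (5 + k)²))
t = -675 (t = -9 - 666 = -675)
V(g, A) = -73 + A + 9/(-8 + (5 + g)²) (V(g, A) = (-73 + A) + 9/(-8 + (5 + g)²) = -73 + A + 9/(-8 + (5 + g)²))
(t + 1443)*(V(114, -84) + 22141) = (-675 + 1443)*((9 + (-73 - 84)*(-8 + (5 + 114)²))/(-8 + (5 + 114)²) + 22141) = 768*((9 - 157*(-8 + 119²))/(-8 + 119²) + 22141) = 768*((9 - 157*(-8 + 14161))/(-8 + 14161) + 22141) = 768*((9 - 157*14153)/14153 + 22141) = 768*((9 - 2222021)/14153 + 22141) = 768*((1/14153)*(-2222012) + 22141) = 768*(-2222012/14153 + 22141) = 768*(311139561/14153) = 238955182848/14153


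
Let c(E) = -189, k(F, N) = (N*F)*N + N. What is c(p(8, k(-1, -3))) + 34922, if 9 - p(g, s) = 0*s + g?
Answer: 34733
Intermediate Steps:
k(F, N) = N + F*N² (k(F, N) = (F*N)*N + N = F*N² + N = N + F*N²)
p(g, s) = 9 - g (p(g, s) = 9 - (0*s + g) = 9 - (0 + g) = 9 - g)
c(p(8, k(-1, -3))) + 34922 = -189 + 34922 = 34733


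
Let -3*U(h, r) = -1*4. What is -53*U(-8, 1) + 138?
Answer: 202/3 ≈ 67.333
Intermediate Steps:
U(h, r) = 4/3 (U(h, r) = -(-1)*4/3 = -⅓*(-4) = 4/3)
-53*U(-8, 1) + 138 = -53*4/3 + 138 = -212/3 + 138 = 202/3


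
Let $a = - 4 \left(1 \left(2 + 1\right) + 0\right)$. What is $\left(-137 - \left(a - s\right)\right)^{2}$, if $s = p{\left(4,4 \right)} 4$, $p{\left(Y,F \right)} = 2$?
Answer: $13689$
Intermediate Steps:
$a = -12$ ($a = - 4 \left(1 \cdot 3 + 0\right) = - 4 \left(3 + 0\right) = \left(-4\right) 3 = -12$)
$s = 8$ ($s = 2 \cdot 4 = 8$)
$\left(-137 - \left(a - s\right)\right)^{2} = \left(-137 + \left(8 - -12\right)\right)^{2} = \left(-137 + \left(8 + 12\right)\right)^{2} = \left(-137 + 20\right)^{2} = \left(-117\right)^{2} = 13689$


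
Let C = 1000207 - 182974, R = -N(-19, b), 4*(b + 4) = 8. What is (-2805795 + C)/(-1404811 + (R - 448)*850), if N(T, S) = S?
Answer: 662854/594637 ≈ 1.1147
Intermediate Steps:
b = -2 (b = -4 + (1/4)*8 = -4 + 2 = -2)
R = 2 (R = -1*(-2) = 2)
C = 817233
(-2805795 + C)/(-1404811 + (R - 448)*850) = (-2805795 + 817233)/(-1404811 + (2 - 448)*850) = -1988562/(-1404811 - 446*850) = -1988562/(-1404811 - 379100) = -1988562/(-1783911) = -1988562*(-1/1783911) = 662854/594637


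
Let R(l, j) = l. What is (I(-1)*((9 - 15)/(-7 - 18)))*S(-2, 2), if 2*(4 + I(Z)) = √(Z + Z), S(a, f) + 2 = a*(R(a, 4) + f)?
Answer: 48/25 - 6*I*√2/25 ≈ 1.92 - 0.33941*I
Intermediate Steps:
S(a, f) = -2 + a*(a + f)
I(Z) = -4 + √2*√Z/2 (I(Z) = -4 + √(Z + Z)/2 = -4 + √(2*Z)/2 = -4 + (√2*√Z)/2 = -4 + √2*√Z/2)
(I(-1)*((9 - 15)/(-7 - 18)))*S(-2, 2) = ((-4 + √2*√(-1)/2)*((9 - 15)/(-7 - 18)))*(-2 + (-2)² - 2*2) = ((-4 + √2*I/2)*(-6/(-25)))*(-2 + 4 - 4) = ((-4 + I*√2/2)*(-6*(-1/25)))*(-2) = ((-4 + I*√2/2)*(6/25))*(-2) = (-24/25 + 3*I*√2/25)*(-2) = 48/25 - 6*I*√2/25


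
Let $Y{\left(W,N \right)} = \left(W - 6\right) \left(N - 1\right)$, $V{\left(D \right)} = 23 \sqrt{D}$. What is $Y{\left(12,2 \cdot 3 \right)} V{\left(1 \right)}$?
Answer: $690$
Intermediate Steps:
$Y{\left(W,N \right)} = \left(-1 + N\right) \left(-6 + W\right)$ ($Y{\left(W,N \right)} = \left(-6 + W\right) \left(-1 + N\right) = \left(-1 + N\right) \left(-6 + W\right)$)
$Y{\left(12,2 \cdot 3 \right)} V{\left(1 \right)} = \left(6 - 12 - 6 \cdot 2 \cdot 3 + 2 \cdot 3 \cdot 12\right) 23 \sqrt{1} = \left(6 - 12 - 36 + 6 \cdot 12\right) 23 \cdot 1 = \left(6 - 12 - 36 + 72\right) 23 = 30 \cdot 23 = 690$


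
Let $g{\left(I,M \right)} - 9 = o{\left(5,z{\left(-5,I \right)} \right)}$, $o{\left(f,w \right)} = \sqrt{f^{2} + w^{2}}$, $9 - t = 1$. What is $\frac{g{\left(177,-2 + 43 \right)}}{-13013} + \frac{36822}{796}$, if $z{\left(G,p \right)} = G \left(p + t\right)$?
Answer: $\frac{239578761}{5179174} - \frac{5 \sqrt{34226}}{13013} \approx 46.187$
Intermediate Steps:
$t = 8$ ($t = 9 - 1 = 8$)
$z{\left(G,p \right)} = G \left(8 + p\right)$ ($z{\left(G,p \right)} = G \left(p + 8\right) = G \left(8 + p\right)$)
$g{\left(I,M \right)} = 9 + \sqrt{25 + \left(-40 - 5 I\right)^{2}}$ ($g{\left(I,M \right)} = 9 + \sqrt{5^{2} + \left(- 5 \left(8 + I\right)\right)^{2}} = 9 + \sqrt{25 + \left(-40 - 5 I\right)^{2}}$)
$\frac{g{\left(177,-2 + 43 \right)}}{-13013} + \frac{36822}{796} = \frac{9 + 5 \sqrt{1 + \left(8 + 177\right)^{2}}}{-13013} + \frac{36822}{796} = \left(9 + 5 \sqrt{1 + 185^{2}}\right) \left(- \frac{1}{13013}\right) + 36822 \cdot \frac{1}{796} = \left(9 + 5 \sqrt{1 + 34225}\right) \left(- \frac{1}{13013}\right) + \frac{18411}{398} = \left(9 + 5 \sqrt{34226}\right) \left(- \frac{1}{13013}\right) + \frac{18411}{398} = \left(- \frac{9}{13013} - \frac{5 \sqrt{34226}}{13013}\right) + \frac{18411}{398} = \frac{239578761}{5179174} - \frac{5 \sqrt{34226}}{13013}$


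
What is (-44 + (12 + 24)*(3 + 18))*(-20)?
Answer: -14240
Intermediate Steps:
(-44 + (12 + 24)*(3 + 18))*(-20) = (-44 + 36*21)*(-20) = (-44 + 756)*(-20) = 712*(-20) = -14240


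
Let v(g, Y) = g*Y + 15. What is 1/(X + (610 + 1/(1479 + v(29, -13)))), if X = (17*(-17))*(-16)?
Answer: 1117/5846379 ≈ 0.00019106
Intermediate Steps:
v(g, Y) = 15 + Y*g (v(g, Y) = Y*g + 15 = 15 + Y*g)
X = 4624 (X = -289*(-16) = 4624)
1/(X + (610 + 1/(1479 + v(29, -13)))) = 1/(4624 + (610 + 1/(1479 + (15 - 13*29)))) = 1/(4624 + (610 + 1/(1479 + (15 - 377)))) = 1/(4624 + (610 + 1/(1479 - 362))) = 1/(4624 + (610 + 1/1117)) = 1/(4624 + 681371/1117) = 1/(5846379/1117) = 1117/5846379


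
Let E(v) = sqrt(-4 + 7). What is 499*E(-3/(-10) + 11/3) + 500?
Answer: 500 + 499*sqrt(3) ≈ 1364.3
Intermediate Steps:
E(v) = sqrt(3)
499*E(-3/(-10) + 11/3) + 500 = 499*sqrt(3) + 500 = 500 + 499*sqrt(3)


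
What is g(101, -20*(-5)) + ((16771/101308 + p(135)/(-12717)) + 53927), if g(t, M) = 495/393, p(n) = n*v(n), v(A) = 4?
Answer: 10874058025337/201638868 ≈ 53928.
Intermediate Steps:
p(n) = 4*n (p(n) = n*4 = 4*n)
g(t, M) = 165/131 (g(t, M) = 495*(1/393) = 165/131)
g(101, -20*(-5)) + ((16771/101308 + p(135)/(-12717)) + 53927) = 165/131 + ((16771/101308 + (4*135)/(-12717)) + 53927) = 165/131 + ((16771*(1/101308) + 540*(-1/12717)) + 53927) = 165/131 + ((541/3268 - 20/471) + 53927) = 165/131 + (189451/1539228 + 53927) = 165/131 + 83006137807/1539228 = 10874058025337/201638868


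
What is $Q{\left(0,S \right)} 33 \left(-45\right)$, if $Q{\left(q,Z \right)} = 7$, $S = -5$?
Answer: $-10395$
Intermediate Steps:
$Q{\left(0,S \right)} 33 \left(-45\right) = 7 \cdot 33 \left(-45\right) = 231 \left(-45\right) = -10395$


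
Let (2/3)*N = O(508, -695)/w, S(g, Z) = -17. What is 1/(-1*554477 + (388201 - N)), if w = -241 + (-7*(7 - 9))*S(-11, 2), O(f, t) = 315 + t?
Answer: -479/79646774 ≈ -6.0141e-6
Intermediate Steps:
w = -479 (w = -241 - 7*(7 - 9)*(-17) = -241 - 7*(-2)*(-17) = -241 + 14*(-17) = -241 - 238 = -479)
N = 570/479 (N = 3*((315 - 695)/(-479))/2 = 3*(-380*(-1/479))/2 = (3/2)*(380/479) = 570/479 ≈ 1.1900)
1/(-1*554477 + (388201 - N)) = 1/(-1*554477 + (388201 - 1*570/479)) = 1/(-554477 + (388201 - 570/479)) = 1/(-554477 + 185947709/479) = 1/(-79646774/479) = -479/79646774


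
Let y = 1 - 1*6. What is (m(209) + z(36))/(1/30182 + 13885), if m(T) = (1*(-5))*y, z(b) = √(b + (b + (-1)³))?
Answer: 754550/419077071 + 30182*√71/419077071 ≈ 0.0024074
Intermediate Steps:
y = -5 (y = 1 - 6 = -5)
z(b) = √(-1 + 2*b) (z(b) = √(b + (b - 1)) = √(b + (-1 + b)) = √(-1 + 2*b))
m(T) = 25 (m(T) = (1*(-5))*(-5) = -5*(-5) = 25)
(m(209) + z(36))/(1/30182 + 13885) = (25 + √(-1 + 2*36))/(1/30182 + 13885) = (25 + √(-1 + 72))/(1/30182 + 13885) = (25 + √71)/(419077071/30182) = (25 + √71)*(30182/419077071) = 754550/419077071 + 30182*√71/419077071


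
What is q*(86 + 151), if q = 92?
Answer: 21804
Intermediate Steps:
q*(86 + 151) = 92*(86 + 151) = 92*237 = 21804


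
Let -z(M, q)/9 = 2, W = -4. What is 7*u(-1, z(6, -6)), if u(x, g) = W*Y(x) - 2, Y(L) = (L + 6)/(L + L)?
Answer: 56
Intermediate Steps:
Y(L) = (6 + L)/(2*L) (Y(L) = (6 + L)/((2*L)) = (6 + L)*(1/(2*L)) = (6 + L)/(2*L))
z(M, q) = -18 (z(M, q) = -9*2 = -18)
u(x, g) = -2 - 2*(6 + x)/x (u(x, g) = -2*(6 + x)/x - 2 = -2 - 2*(6 + x)/x)
7*u(-1, z(6, -6)) = 7*(-4 - 12/(-1)) = 7*(-4 - 12*(-1)) = 7*(-4 + 12) = 7*8 = 56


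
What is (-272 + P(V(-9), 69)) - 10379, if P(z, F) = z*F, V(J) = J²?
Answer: -5062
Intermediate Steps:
P(z, F) = F*z
(-272 + P(V(-9), 69)) - 10379 = (-272 + 69*(-9)²) - 10379 = (-272 + 69*81) - 10379 = (-272 + 5589) - 10379 = 5317 - 10379 = -5062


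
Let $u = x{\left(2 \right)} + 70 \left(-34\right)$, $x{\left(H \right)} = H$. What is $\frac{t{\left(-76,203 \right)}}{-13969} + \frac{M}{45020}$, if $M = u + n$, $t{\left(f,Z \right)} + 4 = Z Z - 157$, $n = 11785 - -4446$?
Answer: $- \frac{1654468403}{628884380} \approx -2.6308$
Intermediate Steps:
$u = -2378$ ($u = 2 + 70 \left(-34\right) = 2 - 2380 = -2378$)
$n = 16231$ ($n = 11785 + 4446 = 16231$)
$t{\left(f,Z \right)} = -161 + Z^{2}$ ($t{\left(f,Z \right)} = -4 + \left(Z Z - 157\right) = -4 + \left(Z^{2} - 157\right) = -4 + \left(-157 + Z^{2}\right) = -161 + Z^{2}$)
$M = 13853$ ($M = -2378 + 16231 = 13853$)
$\frac{t{\left(-76,203 \right)}}{-13969} + \frac{M}{45020} = \frac{-161 + 203^{2}}{-13969} + \frac{13853}{45020} = \left(-161 + 41209\right) \left(- \frac{1}{13969}\right) + 13853 \cdot \frac{1}{45020} = 41048 \left(- \frac{1}{13969}\right) + \frac{13853}{45020} = - \frac{41048}{13969} + \frac{13853}{45020} = - \frac{1654468403}{628884380}$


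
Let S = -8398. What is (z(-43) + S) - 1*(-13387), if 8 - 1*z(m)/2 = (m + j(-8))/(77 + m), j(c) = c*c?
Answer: 85064/17 ≈ 5003.8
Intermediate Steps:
j(c) = c**2
z(m) = 16 - 2*(64 + m)/(77 + m) (z(m) = 16 - 2*(m + (-8)**2)/(77 + m) = 16 - 2*(m + 64)/(77 + m) = 16 - 2*(64 + m)/(77 + m))
(z(-43) + S) - 1*(-13387) = (2*(552 + 7*(-43))/(77 - 43) - 8398) - 1*(-13387) = (2*(552 - 301)/34 - 8398) + 13387 = (2*(1/34)*251 - 8398) + 13387 = (251/17 - 8398) + 13387 = -142515/17 + 13387 = 85064/17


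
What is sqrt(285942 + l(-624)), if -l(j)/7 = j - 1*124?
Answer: sqrt(291178) ≈ 539.61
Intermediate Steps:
l(j) = 868 - 7*j (l(j) = -7*(j - 1*124) = -7*(j - 124) = -7*(-124 + j) = 868 - 7*j)
sqrt(285942 + l(-624)) = sqrt(285942 + (868 - 7*(-624))) = sqrt(285942 + (868 + 4368)) = sqrt(285942 + 5236) = sqrt(291178)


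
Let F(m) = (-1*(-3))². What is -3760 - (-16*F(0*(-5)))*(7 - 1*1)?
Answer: -2896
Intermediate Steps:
F(m) = 9 (F(m) = 3² = 9)
-3760 - (-16*F(0*(-5)))*(7 - 1*1) = -3760 - (-16*9)*(7 - 1*1) = -3760 - (-144)*(7 - 1) = -3760 - (-144)*6 = -3760 - 1*(-864) = -3760 + 864 = -2896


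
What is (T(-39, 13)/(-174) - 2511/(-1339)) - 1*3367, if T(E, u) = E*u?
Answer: -261116025/77662 ≈ -3362.2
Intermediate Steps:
(T(-39, 13)/(-174) - 2511/(-1339)) - 1*3367 = (-39*13/(-174) - 2511/(-1339)) - 1*3367 = (-507*(-1/174) - 2511*(-1/1339)) - 3367 = (169/58 + 2511/1339) - 3367 = 371929/77662 - 3367 = -261116025/77662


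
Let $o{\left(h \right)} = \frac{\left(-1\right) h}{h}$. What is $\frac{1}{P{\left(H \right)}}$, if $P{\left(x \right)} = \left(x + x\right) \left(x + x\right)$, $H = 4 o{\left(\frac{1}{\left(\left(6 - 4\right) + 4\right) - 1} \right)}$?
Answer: $\frac{1}{64} \approx 0.015625$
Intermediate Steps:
$o{\left(h \right)} = -1$
$H = -4$ ($H = 4 \left(-1\right) = -4$)
$P{\left(x \right)} = 4 x^{2}$ ($P{\left(x \right)} = 2 x 2 x = 4 x^{2}$)
$\frac{1}{P{\left(H \right)}} = \frac{1}{4 \left(-4\right)^{2}} = \frac{1}{4 \cdot 16} = \frac{1}{64}$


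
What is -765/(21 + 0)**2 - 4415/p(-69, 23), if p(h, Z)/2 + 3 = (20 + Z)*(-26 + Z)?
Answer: 193895/12936 ≈ 14.989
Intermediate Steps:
p(h, Z) = -6 + 2*(-26 + Z)*(20 + Z) (p(h, Z) = -6 + 2*((20 + Z)*(-26 + Z)) = -6 + 2*((-26 + Z)*(20 + Z)) = -6 + 2*(-26 + Z)*(20 + Z))
-765/(21 + 0)**2 - 4415/p(-69, 23) = -765/(21 + 0)**2 - 4415/(-1046 - 12*23 + 2*23**2) = -765/(21**2) - 4415/(-1046 - 276 + 2*529) = -765/441 - 4415/(-1046 - 276 + 1058) = -765*1/441 - 4415/(-264) = -85/49 - 4415*(-1/264) = -85/49 + 4415/264 = 193895/12936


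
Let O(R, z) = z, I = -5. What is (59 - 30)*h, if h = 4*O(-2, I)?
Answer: -580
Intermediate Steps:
h = -20 (h = 4*(-5) = -20)
(59 - 30)*h = (59 - 30)*(-20) = 29*(-20) = -580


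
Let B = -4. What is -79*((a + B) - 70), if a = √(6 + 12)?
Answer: 5846 - 237*√2 ≈ 5510.8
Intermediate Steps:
a = 3*√2 (a = √18 = 3*√2 ≈ 4.2426)
-79*((a + B) - 70) = -79*((3*√2 - 4) - 70) = -79*((-4 + 3*√2) - 70) = -79*(-74 + 3*√2) = 5846 - 237*√2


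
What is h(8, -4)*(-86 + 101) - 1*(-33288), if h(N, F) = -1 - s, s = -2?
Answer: 33303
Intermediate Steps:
h(N, F) = 1 (h(N, F) = -1 - 1*(-2) = -1 + 2 = 1)
h(8, -4)*(-86 + 101) - 1*(-33288) = 1*(-86 + 101) - 1*(-33288) = 1*15 + 33288 = 15 + 33288 = 33303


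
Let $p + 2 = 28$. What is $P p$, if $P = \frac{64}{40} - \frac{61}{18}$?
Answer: $- \frac{2093}{45} \approx -46.511$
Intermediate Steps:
$p = 26$ ($p = -2 + 28 = 26$)
$P = - \frac{161}{90}$ ($P = 64 \cdot \frac{1}{40} - \frac{61}{18} = \frac{8}{5} - \frac{61}{18} = - \frac{161}{90} \approx -1.7889$)
$P p = \left(- \frac{161}{90}\right) 26 = - \frac{2093}{45}$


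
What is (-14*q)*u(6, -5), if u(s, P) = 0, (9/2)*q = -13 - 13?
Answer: 0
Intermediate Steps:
q = -52/9 (q = 2*(-13 - 13)/9 = (2/9)*(-26) = -52/9 ≈ -5.7778)
(-14*q)*u(6, -5) = -14*(-52/9)*0 = (728/9)*0 = 0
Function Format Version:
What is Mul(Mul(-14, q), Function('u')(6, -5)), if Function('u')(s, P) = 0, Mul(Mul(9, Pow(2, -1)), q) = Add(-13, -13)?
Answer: 0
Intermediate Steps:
q = Rational(-52, 9) (q = Mul(Rational(2, 9), Add(-13, -13)) = Mul(Rational(2, 9), -26) = Rational(-52, 9) ≈ -5.7778)
Mul(Mul(-14, q), Function('u')(6, -5)) = Mul(Mul(-14, Rational(-52, 9)), 0) = Mul(Rational(728, 9), 0) = 0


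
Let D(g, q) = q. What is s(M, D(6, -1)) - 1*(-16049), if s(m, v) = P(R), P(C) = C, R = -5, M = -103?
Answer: 16044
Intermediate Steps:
s(m, v) = -5
s(M, D(6, -1)) - 1*(-16049) = -5 - 1*(-16049) = -5 + 16049 = 16044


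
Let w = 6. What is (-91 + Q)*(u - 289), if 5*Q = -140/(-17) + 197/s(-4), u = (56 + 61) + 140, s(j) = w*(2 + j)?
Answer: 755912/255 ≈ 2964.4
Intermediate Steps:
s(j) = 12 + 6*j (s(j) = 6*(2 + j) = 12 + 6*j)
u = 257 (u = 117 + 140 = 257)
Q = -1669/1020 (Q = (-140/(-17) + 197/(12 + 6*(-4)))/5 = (-140*(-1/17) + 197/(12 - 24))/5 = (140/17 + 197/(-12))/5 = (140/17 + 197*(-1/12))/5 = (140/17 - 197/12)/5 = (1/5)*(-1669/204) = -1669/1020 ≈ -1.6363)
(-91 + Q)*(u - 289) = (-91 - 1669/1020)*(257 - 289) = -94489/1020*(-32) = 755912/255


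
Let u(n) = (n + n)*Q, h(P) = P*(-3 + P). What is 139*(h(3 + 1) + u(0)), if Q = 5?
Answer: 556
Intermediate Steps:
u(n) = 10*n (u(n) = (n + n)*5 = (2*n)*5 = 10*n)
139*(h(3 + 1) + u(0)) = 139*((3 + 1)*(-3 + (3 + 1)) + 10*0) = 139*(4*(-3 + 4) + 0) = 139*(4*1 + 0) = 139*(4 + 0) = 139*4 = 556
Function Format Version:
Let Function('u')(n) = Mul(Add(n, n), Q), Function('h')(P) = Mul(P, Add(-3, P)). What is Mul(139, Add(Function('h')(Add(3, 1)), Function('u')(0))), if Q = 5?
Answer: 556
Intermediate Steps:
Function('u')(n) = Mul(10, n) (Function('u')(n) = Mul(Add(n, n), 5) = Mul(Mul(2, n), 5) = Mul(10, n))
Mul(139, Add(Function('h')(Add(3, 1)), Function('u')(0))) = Mul(139, Add(Mul(Add(3, 1), Add(-3, Add(3, 1))), Mul(10, 0))) = Mul(139, Add(Mul(4, Add(-3, 4)), 0)) = Mul(139, Add(Mul(4, 1), 0)) = Mul(139, Add(4, 0)) = Mul(139, 4) = 556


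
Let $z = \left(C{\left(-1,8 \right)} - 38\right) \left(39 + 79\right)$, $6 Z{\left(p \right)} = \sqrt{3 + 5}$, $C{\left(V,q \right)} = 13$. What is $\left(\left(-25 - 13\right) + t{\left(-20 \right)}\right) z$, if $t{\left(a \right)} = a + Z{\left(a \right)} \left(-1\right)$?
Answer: $171100 + \frac{2950 \sqrt{2}}{3} \approx 1.7249 \cdot 10^{5}$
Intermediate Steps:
$Z{\left(p \right)} = \frac{\sqrt{2}}{3}$ ($Z{\left(p \right)} = \frac{\sqrt{3 + 5}}{6} = \frac{\sqrt{8}}{6} = \frac{2 \sqrt{2}}{6} = \frac{\sqrt{2}}{3}$)
$t{\left(a \right)} = a - \frac{\sqrt{2}}{3}$ ($t{\left(a \right)} = a + \frac{\sqrt{2}}{3} \left(-1\right) = a - \frac{\sqrt{2}}{3}$)
$z = -2950$ ($z = \left(13 - 38\right) \left(39 + 79\right) = \left(-25\right) 118 = -2950$)
$\left(\left(-25 - 13\right) + t{\left(-20 \right)}\right) z = \left(\left(-25 - 13\right) - \left(20 + \frac{\sqrt{2}}{3}\right)\right) \left(-2950\right) = \left(-38 - \left(20 + \frac{\sqrt{2}}{3}\right)\right) \left(-2950\right) = \left(-58 - \frac{\sqrt{2}}{3}\right) \left(-2950\right) = 171100 + \frac{2950 \sqrt{2}}{3}$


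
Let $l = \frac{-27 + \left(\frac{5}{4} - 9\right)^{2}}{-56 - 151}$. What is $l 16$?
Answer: $- \frac{23}{9} \approx -2.5556$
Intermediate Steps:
$l = - \frac{23}{144}$ ($l = \frac{-27 + \left(5 \cdot \frac{1}{4} - 9\right)^{2}}{-207} = \left(-27 + \left(\frac{5}{4} - 9\right)^{2}\right) \left(- \frac{1}{207}\right) = \left(-27 + \left(- \frac{31}{4}\right)^{2}\right) \left(- \frac{1}{207}\right) = \left(-27 + \frac{961}{16}\right) \left(- \frac{1}{207}\right) = \frac{529}{16} \left(- \frac{1}{207}\right) = - \frac{23}{144} \approx -0.15972$)
$l 16 = \left(- \frac{23}{144}\right) 16 = - \frac{23}{9}$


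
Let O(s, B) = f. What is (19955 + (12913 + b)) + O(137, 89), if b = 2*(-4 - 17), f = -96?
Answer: 32730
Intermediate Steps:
b = -42 (b = 2*(-21) = -42)
O(s, B) = -96
(19955 + (12913 + b)) + O(137, 89) = (19955 + (12913 - 42)) - 96 = (19955 + 12871) - 96 = 32826 - 96 = 32730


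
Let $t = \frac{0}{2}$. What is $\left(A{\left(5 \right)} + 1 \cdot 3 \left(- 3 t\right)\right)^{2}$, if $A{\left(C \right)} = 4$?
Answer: $16$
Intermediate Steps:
$t = 0$ ($t = 0 \cdot \frac{1}{2} = 0$)
$\left(A{\left(5 \right)} + 1 \cdot 3 \left(- 3 t\right)\right)^{2} = \left(4 + 1 \cdot 3 \left(\left(-3\right) 0\right)\right)^{2} = \left(4 + 3 \cdot 0\right)^{2} = \left(4 + 0\right)^{2} = 4^{2} = 16$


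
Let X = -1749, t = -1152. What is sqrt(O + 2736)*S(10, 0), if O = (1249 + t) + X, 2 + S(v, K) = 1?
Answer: -2*sqrt(271) ≈ -32.924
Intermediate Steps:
S(v, K) = -1 (S(v, K) = -2 + 1 = -1)
O = -1652 (O = (1249 - 1152) - 1749 = 97 - 1749 = -1652)
sqrt(O + 2736)*S(10, 0) = sqrt(-1652 + 2736)*(-1) = sqrt(1084)*(-1) = (2*sqrt(271))*(-1) = -2*sqrt(271)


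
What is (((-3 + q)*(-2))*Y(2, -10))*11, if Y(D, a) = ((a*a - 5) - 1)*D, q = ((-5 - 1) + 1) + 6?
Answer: 8272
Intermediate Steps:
q = 1 (q = (-6 + 1) + 6 = -5 + 6 = 1)
Y(D, a) = D*(-6 + a²) (Y(D, a) = ((a² - 5) - 1)*D = ((-5 + a²) - 1)*D = (-6 + a²)*D = D*(-6 + a²))
(((-3 + q)*(-2))*Y(2, -10))*11 = (((-3 + 1)*(-2))*(2*(-6 + (-10)²)))*11 = ((-2*(-2))*(2*(-6 + 100)))*11 = (4*(2*94))*11 = (4*188)*11 = 752*11 = 8272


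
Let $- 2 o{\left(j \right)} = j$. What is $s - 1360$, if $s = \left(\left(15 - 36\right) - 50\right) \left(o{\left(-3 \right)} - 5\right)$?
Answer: $- \frac{2223}{2} \approx -1111.5$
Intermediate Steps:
$o{\left(j \right)} = - \frac{j}{2}$
$s = \frac{497}{2}$ ($s = \left(\left(15 - 36\right) - 50\right) \left(\left(- \frac{1}{2}\right) \left(-3\right) - 5\right) = \left(-21 - 50\right) \left(\frac{3}{2} - 5\right) = \left(-71\right) \left(- \frac{7}{2}\right) = \frac{497}{2} \approx 248.5$)
$s - 1360 = \frac{497}{2} - 1360 = - \frac{2223}{2}$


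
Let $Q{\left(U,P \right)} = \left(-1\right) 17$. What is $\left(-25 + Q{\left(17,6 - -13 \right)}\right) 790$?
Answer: $-33180$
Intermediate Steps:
$Q{\left(U,P \right)} = -17$
$\left(-25 + Q{\left(17,6 - -13 \right)}\right) 790 = \left(-25 - 17\right) 790 = \left(-42\right) 790 = -33180$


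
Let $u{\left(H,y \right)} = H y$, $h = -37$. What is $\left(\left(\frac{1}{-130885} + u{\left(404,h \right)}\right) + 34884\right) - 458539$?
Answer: $- \frac{57406553656}{130885} \approx -4.386 \cdot 10^{5}$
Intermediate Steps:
$\left(\left(\frac{1}{-130885} + u{\left(404,h \right)}\right) + 34884\right) - 458539 = \left(\left(\frac{1}{-130885} + 404 \left(-37\right)\right) + 34884\right) - 458539 = \left(\left(- \frac{1}{130885} - 14948\right) + 34884\right) - 458539 = \left(- \frac{1956468981}{130885} + 34884\right) - 458539 = \frac{2609323359}{130885} - 458539 = - \frac{57406553656}{130885}$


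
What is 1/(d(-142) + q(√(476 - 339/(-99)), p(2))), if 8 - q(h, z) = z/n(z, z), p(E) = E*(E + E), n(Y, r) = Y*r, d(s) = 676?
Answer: 8/5471 ≈ 0.0014623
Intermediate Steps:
p(E) = 2*E² (p(E) = E*(2*E) = 2*E²)
q(h, z) = 8 - 1/z (q(h, z) = 8 - z/(z*z) = 8 - z/(z²) = 8 - z/z² = 8 - 1/z)
1/(d(-142) + q(√(476 - 339/(-99)), p(2))) = 1/(676 + (8 - 1/(2*2²))) = 1/(676 + (8 - 1/(2*4))) = 1/(676 + (8 - 1/8)) = 1/(676 + (8 - 1*⅛)) = 1/(676 + (8 - ⅛)) = 1/(676 + 63/8) = 1/(5471/8) = 8/5471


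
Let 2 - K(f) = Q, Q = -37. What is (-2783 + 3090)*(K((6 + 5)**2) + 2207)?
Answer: 689522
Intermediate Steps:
K(f) = 39 (K(f) = 2 - 1*(-37) = 2 + 37 = 39)
(-2783 + 3090)*(K((6 + 5)**2) + 2207) = (-2783 + 3090)*(39 + 2207) = 307*2246 = 689522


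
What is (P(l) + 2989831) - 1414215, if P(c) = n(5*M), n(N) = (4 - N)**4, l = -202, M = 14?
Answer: 20550352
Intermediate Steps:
P(c) = 18974736 (P(c) = (-4 + 5*14)**4 = (-4 + 70)**4 = 66**4 = 18974736)
(P(l) + 2989831) - 1414215 = (18974736 + 2989831) - 1414215 = 21964567 - 1414215 = 20550352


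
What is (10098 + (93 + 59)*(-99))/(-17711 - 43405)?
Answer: 75/926 ≈ 0.080994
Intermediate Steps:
(10098 + (93 + 59)*(-99))/(-17711 - 43405) = (10098 + 152*(-99))/(-61116) = (10098 - 15048)*(-1/61116) = -4950*(-1/61116) = 75/926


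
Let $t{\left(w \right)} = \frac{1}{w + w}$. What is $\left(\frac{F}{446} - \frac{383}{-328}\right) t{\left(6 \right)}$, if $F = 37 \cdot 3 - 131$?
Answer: $\frac{82129}{877728} \approx 0.09357$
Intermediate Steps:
$t{\left(w \right)} = \frac{1}{2 w}$
$F = -20$ ($F = 111 - 131 = -20$)
$\left(\frac{F}{446} - \frac{383}{-328}\right) t{\left(6 \right)} = \left(- \frac{20}{446} - \frac{383}{-328}\right) \frac{1}{2 \cdot 6} = \left(\left(-20\right) \frac{1}{446} - - \frac{383}{328}\right) \frac{1}{2} \cdot \frac{1}{6} = \left(- \frac{10}{223} + \frac{383}{328}\right) \frac{1}{12} = \frac{82129}{73144} \cdot \frac{1}{12} = \frac{82129}{877728}$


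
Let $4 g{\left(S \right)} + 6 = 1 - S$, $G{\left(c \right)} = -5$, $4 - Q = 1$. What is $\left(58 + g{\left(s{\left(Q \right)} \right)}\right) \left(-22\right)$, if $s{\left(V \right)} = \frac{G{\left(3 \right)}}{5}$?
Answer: $-1254$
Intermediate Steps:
$Q = 3$ ($Q = 4 - 1 = 3$)
$s{\left(V \right)} = -1$ ($s{\left(V \right)} = - \frac{5}{5} = \left(-5\right) \frac{1}{5} = -1$)
$g{\left(S \right)} = - \frac{5}{4} - \frac{S}{4}$ ($g{\left(S \right)} = - \frac{3}{2} + \frac{1 - S}{4} = - \frac{3}{2} - \left(- \frac{1}{4} + \frac{S}{4}\right) = - \frac{5}{4} - \frac{S}{4}$)
$\left(58 + g{\left(s{\left(Q \right)} \right)}\right) \left(-22\right) = \left(58 - 1\right) \left(-22\right) = 57 \left(-22\right) = -1254$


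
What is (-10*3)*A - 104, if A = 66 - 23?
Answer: -1394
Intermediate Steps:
A = 43
(-10*3)*A - 104 = -10*3*43 - 104 = -30*43 - 104 = -1290 - 104 = -1394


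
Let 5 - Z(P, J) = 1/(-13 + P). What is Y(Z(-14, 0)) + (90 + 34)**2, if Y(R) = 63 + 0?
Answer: 15439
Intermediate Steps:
Z(P, J) = 5 - 1/(-13 + P)
Y(R) = 63
Y(Z(-14, 0)) + (90 + 34)**2 = 63 + (90 + 34)**2 = 63 + 124**2 = 63 + 15376 = 15439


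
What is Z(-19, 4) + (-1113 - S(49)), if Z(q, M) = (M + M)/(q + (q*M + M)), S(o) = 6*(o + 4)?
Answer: -130229/91 ≈ -1431.1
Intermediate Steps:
S(o) = 24 + 6*o (S(o) = 6*(4 + o) = 24 + 6*o)
Z(q, M) = 2*M/(M + q + M*q) (Z(q, M) = (2*M)/(q + (M*q + M)) = (2*M)/(q + (M + M*q)) = (2*M)/(M + q + M*q) = 2*M/(M + q + M*q))
Z(-19, 4) + (-1113 - S(49)) = 2*4/(4 - 19 + 4*(-19)) + (-1113 - (24 + 6*49)) = 2*4/(4 - 19 - 76) + (-1113 - (24 + 294)) = 2*4/(-91) + (-1113 - 1*318) = 2*4*(-1/91) + (-1113 - 318) = -8/91 - 1431 = -130229/91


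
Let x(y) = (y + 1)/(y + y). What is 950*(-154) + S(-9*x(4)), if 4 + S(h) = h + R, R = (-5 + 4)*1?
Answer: -1170485/8 ≈ -1.4631e+5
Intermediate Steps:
x(y) = (1 + y)/(2*y) (x(y) = (1 + y)/((2*y)) = (1 + y)*(1/(2*y)) = (1 + y)/(2*y))
R = -1 (R = -1*1 = -1)
S(h) = -5 + h (S(h) = -4 + (h - 1) = -4 + (-1 + h) = -5 + h)
950*(-154) + S(-9*x(4)) = 950*(-154) + (-5 - 9*(1 + 4)/(2*4)) = -146300 + (-5 - 9*5/(2*4)) = -146300 + (-5 - 9*5/8) = -146300 + (-5 - 45/8) = -146300 - 85/8 = -1170485/8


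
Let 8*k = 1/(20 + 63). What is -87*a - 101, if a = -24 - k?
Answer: 1319455/664 ≈ 1987.1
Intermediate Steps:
k = 1/664 (k = 1/(8*(20 + 63)) = (⅛)/83 = (⅛)*(1/83) = 1/664 ≈ 0.0015060)
a = -15937/664 (a = -24 - 1*1/664 = -24 - 1/664 = -15937/664 ≈ -24.001)
-87*a - 101 = -87*(-15937/664) - 101 = 1386519/664 - 101 = 1319455/664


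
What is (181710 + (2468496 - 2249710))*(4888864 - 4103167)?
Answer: 314668505712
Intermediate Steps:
(181710 + (2468496 - 2249710))*(4888864 - 4103167) = (181710 + 218786)*785697 = 400496*785697 = 314668505712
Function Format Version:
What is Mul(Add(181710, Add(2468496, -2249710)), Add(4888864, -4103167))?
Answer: 314668505712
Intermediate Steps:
Mul(Add(181710, Add(2468496, -2249710)), Add(4888864, -4103167)) = Mul(Add(181710, 218786), 785697) = Mul(400496, 785697) = 314668505712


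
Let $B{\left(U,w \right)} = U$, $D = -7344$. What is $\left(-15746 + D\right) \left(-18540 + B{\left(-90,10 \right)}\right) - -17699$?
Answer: $430184399$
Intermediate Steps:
$\left(-15746 + D\right) \left(-18540 + B{\left(-90,10 \right)}\right) - -17699 = \left(-15746 - 7344\right) \left(-18540 - 90\right) - -17699 = \left(-23090\right) \left(-18630\right) + 17699 = 430166700 + 17699 = 430184399$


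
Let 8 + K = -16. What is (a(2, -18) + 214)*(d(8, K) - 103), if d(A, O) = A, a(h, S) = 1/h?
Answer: -40755/2 ≈ -20378.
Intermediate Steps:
K = -24 (K = -8 - 16 = -24)
a(h, S) = 1/h
(a(2, -18) + 214)*(d(8, K) - 103) = (1/2 + 214)*(8 - 103) = (1/2 + 214)*(-95) = (429/2)*(-95) = -40755/2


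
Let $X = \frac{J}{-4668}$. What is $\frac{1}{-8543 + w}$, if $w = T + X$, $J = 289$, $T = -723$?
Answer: $- \frac{4668}{43253977} \approx -0.00010792$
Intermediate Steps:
$X = - \frac{289}{4668}$ ($X = \frac{289}{-4668} = 289 \left(- \frac{1}{4668}\right) = - \frac{289}{4668} \approx -0.061911$)
$w = - \frac{3375253}{4668}$ ($w = -723 - \frac{289}{4668} = - \frac{3375253}{4668} \approx -723.06$)
$\frac{1}{-8543 + w} = \frac{1}{-8543 - \frac{3375253}{4668}} = \frac{1}{- \frac{43253977}{4668}} = - \frac{4668}{43253977}$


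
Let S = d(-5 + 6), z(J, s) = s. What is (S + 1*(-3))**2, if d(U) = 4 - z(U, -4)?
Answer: 25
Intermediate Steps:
d(U) = 8 (d(U) = 4 - 1*(-4) = 4 + 4 = 8)
S = 8
(S + 1*(-3))**2 = (8 + 1*(-3))**2 = (8 - 3)**2 = 5**2 = 25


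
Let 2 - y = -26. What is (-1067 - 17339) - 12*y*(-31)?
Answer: -7990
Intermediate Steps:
y = 28 (y = 2 - 1*(-26) = 2 + 26 = 28)
(-1067 - 17339) - 12*y*(-31) = (-1067 - 17339) - 12*28*(-31) = -18406 - 336*(-31) = -18406 + 10416 = -7990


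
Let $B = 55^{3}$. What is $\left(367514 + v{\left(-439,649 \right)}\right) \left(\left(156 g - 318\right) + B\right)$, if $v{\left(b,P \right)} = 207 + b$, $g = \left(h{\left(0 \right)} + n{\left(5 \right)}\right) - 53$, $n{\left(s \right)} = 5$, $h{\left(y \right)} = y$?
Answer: $58239539458$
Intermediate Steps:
$B = 166375$
$g = -48$ ($g = \left(0 + 5\right) - 53 = 5 - 53 = -48$)
$\left(367514 + v{\left(-439,649 \right)}\right) \left(\left(156 g - 318\right) + B\right) = \left(367514 + \left(207 - 439\right)\right) \left(\left(156 \left(-48\right) - 318\right) + 166375\right) = \left(367514 - 232\right) \left(\left(-7488 - 318\right) + 166375\right) = 367282 \left(-7806 + 166375\right) = 367282 \cdot 158569 = 58239539458$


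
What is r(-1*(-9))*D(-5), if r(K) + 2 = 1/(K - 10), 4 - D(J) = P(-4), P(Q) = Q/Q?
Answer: -9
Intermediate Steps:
P(Q) = 1
D(J) = 3 (D(J) = 4 - 1*1 = 4 - 1 = 3)
r(K) = -2 + 1/(-10 + K) (r(K) = -2 + 1/(K - 10) = -2 + 1/(-10 + K))
r(-1*(-9))*D(-5) = ((21 - (-2)*(-9))/(-10 - 1*(-9)))*3 = ((21 - 2*9)/(-10 + 9))*3 = ((21 - 18)/(-1))*3 = -1*3*3 = -3*3 = -9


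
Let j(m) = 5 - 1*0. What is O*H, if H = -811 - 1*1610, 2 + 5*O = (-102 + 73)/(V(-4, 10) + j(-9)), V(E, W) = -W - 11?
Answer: 7263/80 ≈ 90.787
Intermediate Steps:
V(E, W) = -11 - W
j(m) = 5 (j(m) = 5 + 0 = 5)
O = -3/80 (O = -⅖ + ((-102 + 73)/((-11 - 1*10) + 5))/5 = -⅖ + (-29/((-11 - 10) + 5))/5 = -⅖ + (-29/(-21 + 5))/5 = -⅖ + (-29/(-16))/5 = -⅖ + (-29*(-1/16))/5 = -⅖ + (⅕)*(29/16) = -⅖ + 29/80 = -3/80 ≈ -0.037500)
H = -2421 (H = -811 - 1610 = -2421)
O*H = -3/80*(-2421) = 7263/80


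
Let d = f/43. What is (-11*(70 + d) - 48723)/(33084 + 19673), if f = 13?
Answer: -2128342/2268551 ≈ -0.93819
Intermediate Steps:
d = 13/43 ≈ 0.30233
(-11*(70 + d) - 48723)/(33084 + 19673) = (-11*(70 + 13/43) - 48723)/(33084 + 19673) = (-11*3023/43 - 48723)/52757 = (-33253/43 - 48723)*(1/52757) = -2128342/43*1/52757 = -2128342/2268551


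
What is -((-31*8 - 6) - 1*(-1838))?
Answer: -1584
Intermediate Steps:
-((-31*8 - 6) - 1*(-1838)) = -((-248 - 6) + 1838) = -(-254 + 1838) = -1*1584 = -1584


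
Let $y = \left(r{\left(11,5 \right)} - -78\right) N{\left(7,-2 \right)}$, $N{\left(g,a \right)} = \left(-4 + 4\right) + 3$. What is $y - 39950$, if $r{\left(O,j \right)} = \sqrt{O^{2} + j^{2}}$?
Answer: $-39716 + 3 \sqrt{146} \approx -39680.0$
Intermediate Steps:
$N{\left(g,a \right)} = 3$ ($N{\left(g,a \right)} = 0 + 3 = 3$)
$y = 234 + 3 \sqrt{146}$ ($y = \left(\sqrt{11^{2} + 5^{2}} - -78\right) 3 = \left(\sqrt{121 + 25} + 78\right) 3 = \left(\sqrt{146} + 78\right) 3 = \left(78 + \sqrt{146}\right) 3 = 234 + 3 \sqrt{146} \approx 270.25$)
$y - 39950 = \left(234 + 3 \sqrt{146}\right) - 39950 = -39716 + 3 \sqrt{146}$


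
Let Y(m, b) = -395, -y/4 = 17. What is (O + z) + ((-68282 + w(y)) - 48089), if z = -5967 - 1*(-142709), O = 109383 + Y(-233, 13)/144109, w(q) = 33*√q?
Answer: 18698718791/144109 + 66*I*√17 ≈ 1.2975e+5 + 272.13*I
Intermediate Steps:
y = -68 (y = -4*17 = -68)
O = 15763074352/144109 (O = 109383 - 395/144109 = 15763074352/144109 ≈ 1.0938e+5)
z = 136742 (z = -5967 + 142709 = 136742)
(O + z) + ((-68282 + w(y)) - 48089) = (15763074352/144109 + 136742) + ((-68282 + 33*√(-68)) - 48089) = 35468827230/144109 + ((-68282 + 33*(2*I*√17)) - 48089) = 35468827230/144109 + ((-68282 + 66*I*√17) - 48089) = 35468827230/144109 + (-116371 + 66*I*√17) = 18698718791/144109 + 66*I*√17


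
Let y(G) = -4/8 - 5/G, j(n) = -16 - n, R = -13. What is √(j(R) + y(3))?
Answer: I*√186/6 ≈ 2.273*I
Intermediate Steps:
y(G) = -½ - 5/G (y(G) = -4*⅛ - 5/G = -½ - 5/G)
√(j(R) + y(3)) = √((-16 - 1*(-13)) + (½)*(-10 - 1*3)/3) = √((-16 + 13) + (½)*(⅓)*(-10 - 3)) = √(-3 + (½)*(⅓)*(-13)) = √(-3 - 13/6) = √(-31/6) = I*√186/6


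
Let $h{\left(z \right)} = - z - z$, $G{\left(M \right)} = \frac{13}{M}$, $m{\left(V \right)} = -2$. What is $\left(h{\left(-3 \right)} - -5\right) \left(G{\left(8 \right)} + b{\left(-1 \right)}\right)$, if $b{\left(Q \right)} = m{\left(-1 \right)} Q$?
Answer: $\frac{319}{8} \approx 39.875$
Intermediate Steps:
$h{\left(z \right)} = - 2 z$
$b{\left(Q \right)} = - 2 Q$
$\left(h{\left(-3 \right)} - -5\right) \left(G{\left(8 \right)} + b{\left(-1 \right)}\right) = \left(\left(-2\right) \left(-3\right) - -5\right) \left(\frac{13}{8} - -2\right) = \left(6 + 5\right) \left(13 \cdot \frac{1}{8} + 2\right) = 11 \left(\frac{13}{8} + 2\right) = 11 \cdot \frac{29}{8} = \frac{319}{8}$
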